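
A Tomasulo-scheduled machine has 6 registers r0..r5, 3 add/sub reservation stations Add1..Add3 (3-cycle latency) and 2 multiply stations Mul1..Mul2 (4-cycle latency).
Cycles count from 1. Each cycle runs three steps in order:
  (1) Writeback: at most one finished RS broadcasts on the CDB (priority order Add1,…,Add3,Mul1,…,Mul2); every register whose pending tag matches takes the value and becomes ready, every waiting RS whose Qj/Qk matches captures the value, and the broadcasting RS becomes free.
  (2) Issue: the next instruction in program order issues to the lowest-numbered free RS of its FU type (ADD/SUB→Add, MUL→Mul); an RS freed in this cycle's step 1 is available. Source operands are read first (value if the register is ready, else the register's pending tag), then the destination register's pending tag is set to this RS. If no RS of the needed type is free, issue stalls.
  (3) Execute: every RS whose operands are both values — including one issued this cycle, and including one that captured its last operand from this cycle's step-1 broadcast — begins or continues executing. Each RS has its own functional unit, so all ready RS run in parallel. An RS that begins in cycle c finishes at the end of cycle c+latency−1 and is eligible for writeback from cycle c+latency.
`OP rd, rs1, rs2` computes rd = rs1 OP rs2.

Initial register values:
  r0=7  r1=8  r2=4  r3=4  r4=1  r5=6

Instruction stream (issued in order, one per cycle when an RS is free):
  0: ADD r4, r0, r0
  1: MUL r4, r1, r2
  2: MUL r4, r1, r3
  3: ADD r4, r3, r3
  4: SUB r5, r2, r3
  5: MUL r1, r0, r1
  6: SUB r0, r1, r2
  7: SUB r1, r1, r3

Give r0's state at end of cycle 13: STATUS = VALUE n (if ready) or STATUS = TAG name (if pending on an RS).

STATUS = VALUE 52

  c1: issue ADD r4<-Add1  regs: r0:7,r1:8,r2:4,r3:4,r4:Add1,r5:6
  c2: issue MUL r4<-Mul1  regs: r0:7,r1:8,r2:4,r3:4,r4:Mul1,r5:6
  c3: issue MUL r4<-Mul2  regs: r0:7,r1:8,r2:4,r3:4,r4:Mul2,r5:6
  c4: CDB Add1=14; issue ADD r4<-Add1  regs: r0:7,r1:8,r2:4,r3:4,r4:Add1,r5:6
  c5: issue SUB r5<-Add2  regs: r0:7,r1:8,r2:4,r3:4,r4:Add1,r5:Add2
  c6: CDB Mul1=32; issue MUL r1<-Mul1  regs: r0:7,r1:Mul1,r2:4,r3:4,r4:Add1,r5:Add2
  c7: CDB Add1=8; issue SUB r0<-Add1  regs: r0:Add1,r1:Mul1,r2:4,r3:4,r4:8,r5:Add2
  c8: CDB Add2=0; issue SUB r1<-Add2  regs: r0:Add1,r1:Add2,r2:4,r3:4,r4:8,r5:0
  c9: CDB Mul2=32  regs: r0:Add1,r1:Add2,r2:4,r3:4,r4:8,r5:0
  c10: CDB Mul1=56  regs: r0:Add1,r1:Add2,r2:4,r3:4,r4:8,r5:0
  c11: -  regs: r0:Add1,r1:Add2,r2:4,r3:4,r4:8,r5:0
  c12: -  regs: r0:Add1,r1:Add2,r2:4,r3:4,r4:8,r5:0
  c13: CDB Add1=52  regs: r0:52,r1:Add2,r2:4,r3:4,r4:8,r5:0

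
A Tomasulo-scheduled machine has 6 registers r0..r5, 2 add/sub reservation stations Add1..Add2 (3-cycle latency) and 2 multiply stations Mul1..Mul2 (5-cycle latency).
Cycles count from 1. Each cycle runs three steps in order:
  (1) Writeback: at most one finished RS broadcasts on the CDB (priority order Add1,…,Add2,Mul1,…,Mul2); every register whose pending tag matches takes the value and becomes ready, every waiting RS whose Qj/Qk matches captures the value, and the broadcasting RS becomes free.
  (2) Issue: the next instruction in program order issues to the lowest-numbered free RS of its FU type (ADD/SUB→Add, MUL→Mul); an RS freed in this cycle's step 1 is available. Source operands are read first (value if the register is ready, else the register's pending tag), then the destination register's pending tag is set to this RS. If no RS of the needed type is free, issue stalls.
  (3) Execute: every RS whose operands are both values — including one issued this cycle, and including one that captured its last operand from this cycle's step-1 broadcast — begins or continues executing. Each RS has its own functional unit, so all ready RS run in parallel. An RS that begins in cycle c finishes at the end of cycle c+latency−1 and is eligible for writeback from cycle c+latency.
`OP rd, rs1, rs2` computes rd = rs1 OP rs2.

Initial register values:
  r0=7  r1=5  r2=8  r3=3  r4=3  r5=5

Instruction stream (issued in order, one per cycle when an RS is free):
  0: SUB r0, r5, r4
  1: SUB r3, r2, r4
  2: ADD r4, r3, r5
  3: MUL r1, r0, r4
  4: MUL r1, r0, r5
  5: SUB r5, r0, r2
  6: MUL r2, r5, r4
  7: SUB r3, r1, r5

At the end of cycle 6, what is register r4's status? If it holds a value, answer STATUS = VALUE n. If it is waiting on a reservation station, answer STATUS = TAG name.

  c1: issue SUB r0<-Add1  regs: r0:Add1,r1:5,r2:8,r3:3,r4:3,r5:5
  c2: issue SUB r3<-Add2  regs: r0:Add1,r1:5,r2:8,r3:Add2,r4:3,r5:5
  c3: stall  regs: r0:Add1,r1:5,r2:8,r3:Add2,r4:3,r5:5
  c4: CDB Add1=2; issue ADD r4<-Add1  regs: r0:2,r1:5,r2:8,r3:Add2,r4:Add1,r5:5
  c5: CDB Add2=5; issue MUL r1<-Mul1  regs: r0:2,r1:Mul1,r2:8,r3:5,r4:Add1,r5:5
  c6: issue MUL r1<-Mul2  regs: r0:2,r1:Mul2,r2:8,r3:5,r4:Add1,r5:5

STATUS = TAG Add1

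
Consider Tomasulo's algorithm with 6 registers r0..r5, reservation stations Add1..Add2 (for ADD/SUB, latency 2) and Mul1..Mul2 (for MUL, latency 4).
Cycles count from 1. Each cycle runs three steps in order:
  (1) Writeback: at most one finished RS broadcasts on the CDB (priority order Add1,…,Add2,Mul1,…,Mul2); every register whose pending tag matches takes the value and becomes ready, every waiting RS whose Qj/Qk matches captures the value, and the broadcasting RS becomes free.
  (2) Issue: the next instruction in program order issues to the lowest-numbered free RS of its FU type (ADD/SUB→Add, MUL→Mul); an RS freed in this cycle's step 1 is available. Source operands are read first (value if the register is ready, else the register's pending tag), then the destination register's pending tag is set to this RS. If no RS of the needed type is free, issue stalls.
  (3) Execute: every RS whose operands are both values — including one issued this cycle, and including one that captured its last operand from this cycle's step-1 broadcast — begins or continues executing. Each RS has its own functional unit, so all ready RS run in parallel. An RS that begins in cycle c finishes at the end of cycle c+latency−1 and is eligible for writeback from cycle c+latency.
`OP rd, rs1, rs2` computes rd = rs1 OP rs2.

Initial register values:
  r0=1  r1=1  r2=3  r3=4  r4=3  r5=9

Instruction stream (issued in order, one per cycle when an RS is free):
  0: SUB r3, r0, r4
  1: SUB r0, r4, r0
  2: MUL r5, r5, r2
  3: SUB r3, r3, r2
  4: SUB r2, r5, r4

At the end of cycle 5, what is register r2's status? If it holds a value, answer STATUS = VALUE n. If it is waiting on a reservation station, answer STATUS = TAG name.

STATUS = TAG Add2

  c1: issue SUB r3<-Add1  regs: r0:1,r1:1,r2:3,r3:Add1,r4:3,r5:9
  c2: issue SUB r0<-Add2  regs: r0:Add2,r1:1,r2:3,r3:Add1,r4:3,r5:9
  c3: CDB Add1=-2; issue MUL r5<-Mul1  regs: r0:Add2,r1:1,r2:3,r3:-2,r4:3,r5:Mul1
  c4: CDB Add2=2; issue SUB r3<-Add1  regs: r0:2,r1:1,r2:3,r3:Add1,r4:3,r5:Mul1
  c5: issue SUB r2<-Add2  regs: r0:2,r1:1,r2:Add2,r3:Add1,r4:3,r5:Mul1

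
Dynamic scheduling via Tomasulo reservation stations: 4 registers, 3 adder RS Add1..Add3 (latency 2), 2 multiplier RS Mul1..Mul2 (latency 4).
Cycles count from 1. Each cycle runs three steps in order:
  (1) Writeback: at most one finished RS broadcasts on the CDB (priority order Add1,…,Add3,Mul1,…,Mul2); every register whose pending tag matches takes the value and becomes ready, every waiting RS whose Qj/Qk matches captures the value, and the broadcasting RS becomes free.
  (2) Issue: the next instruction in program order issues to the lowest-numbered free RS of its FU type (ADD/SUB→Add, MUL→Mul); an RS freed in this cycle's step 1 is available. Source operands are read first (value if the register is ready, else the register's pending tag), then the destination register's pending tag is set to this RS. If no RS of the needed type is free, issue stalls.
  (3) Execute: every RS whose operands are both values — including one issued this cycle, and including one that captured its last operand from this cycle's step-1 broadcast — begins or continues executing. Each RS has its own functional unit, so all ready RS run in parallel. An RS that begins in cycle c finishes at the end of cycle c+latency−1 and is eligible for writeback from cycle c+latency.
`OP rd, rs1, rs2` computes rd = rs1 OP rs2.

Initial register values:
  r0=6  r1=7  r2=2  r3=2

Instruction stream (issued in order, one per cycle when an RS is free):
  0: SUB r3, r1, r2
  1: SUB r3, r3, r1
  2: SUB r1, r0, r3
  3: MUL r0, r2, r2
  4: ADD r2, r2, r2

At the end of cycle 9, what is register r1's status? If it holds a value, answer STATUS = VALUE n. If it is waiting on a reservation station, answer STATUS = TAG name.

cycle 1: issue SUB r3<-Add1 // r0:6,r1:7,r2:2,r3:Add1
cycle 2: issue SUB r3<-Add2 // r0:6,r1:7,r2:2,r3:Add2
cycle 3: CDB Add1=5; issue SUB r1<-Add1 // r0:6,r1:Add1,r2:2,r3:Add2
cycle 4: issue MUL r0<-Mul1 // r0:Mul1,r1:Add1,r2:2,r3:Add2
cycle 5: CDB Add2=-2; issue ADD r2<-Add2 // r0:Mul1,r1:Add1,r2:Add2,r3:-2
cycle 6: - // r0:Mul1,r1:Add1,r2:Add2,r3:-2
cycle 7: CDB Add1=8 // r0:Mul1,r1:8,r2:Add2,r3:-2
cycle 8: CDB Add2=4 // r0:Mul1,r1:8,r2:4,r3:-2
cycle 9: CDB Mul1=4 // r0:4,r1:8,r2:4,r3:-2

STATUS = VALUE 8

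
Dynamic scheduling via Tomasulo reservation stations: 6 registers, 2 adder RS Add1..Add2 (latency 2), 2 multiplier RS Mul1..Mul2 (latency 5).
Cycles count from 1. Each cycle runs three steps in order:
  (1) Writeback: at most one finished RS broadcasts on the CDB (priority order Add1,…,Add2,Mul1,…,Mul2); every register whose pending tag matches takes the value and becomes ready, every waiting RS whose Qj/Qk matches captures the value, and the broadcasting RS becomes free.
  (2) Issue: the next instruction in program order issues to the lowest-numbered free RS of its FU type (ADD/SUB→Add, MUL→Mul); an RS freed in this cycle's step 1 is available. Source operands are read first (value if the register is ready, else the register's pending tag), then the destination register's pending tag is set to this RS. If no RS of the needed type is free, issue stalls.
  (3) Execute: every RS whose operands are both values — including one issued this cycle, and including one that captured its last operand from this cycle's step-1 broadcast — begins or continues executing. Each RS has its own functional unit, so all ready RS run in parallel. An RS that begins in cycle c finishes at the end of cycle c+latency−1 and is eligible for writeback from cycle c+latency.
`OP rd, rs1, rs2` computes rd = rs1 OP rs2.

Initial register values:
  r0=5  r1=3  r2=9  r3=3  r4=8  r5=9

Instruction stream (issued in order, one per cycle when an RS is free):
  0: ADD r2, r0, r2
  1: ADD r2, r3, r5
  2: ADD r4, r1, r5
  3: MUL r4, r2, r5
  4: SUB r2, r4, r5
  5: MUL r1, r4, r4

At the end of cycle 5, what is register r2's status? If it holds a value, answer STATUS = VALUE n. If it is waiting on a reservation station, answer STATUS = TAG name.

STATUS = TAG Add1

cycle 1: issue ADD r2<-Add1 // r0:5,r1:3,r2:Add1,r3:3,r4:8,r5:9
cycle 2: issue ADD r2<-Add2 // r0:5,r1:3,r2:Add2,r3:3,r4:8,r5:9
cycle 3: CDB Add1=14; issue ADD r4<-Add1 // r0:5,r1:3,r2:Add2,r3:3,r4:Add1,r5:9
cycle 4: CDB Add2=12; issue MUL r4<-Mul1 // r0:5,r1:3,r2:12,r3:3,r4:Mul1,r5:9
cycle 5: CDB Add1=12; issue SUB r2<-Add1 // r0:5,r1:3,r2:Add1,r3:3,r4:Mul1,r5:9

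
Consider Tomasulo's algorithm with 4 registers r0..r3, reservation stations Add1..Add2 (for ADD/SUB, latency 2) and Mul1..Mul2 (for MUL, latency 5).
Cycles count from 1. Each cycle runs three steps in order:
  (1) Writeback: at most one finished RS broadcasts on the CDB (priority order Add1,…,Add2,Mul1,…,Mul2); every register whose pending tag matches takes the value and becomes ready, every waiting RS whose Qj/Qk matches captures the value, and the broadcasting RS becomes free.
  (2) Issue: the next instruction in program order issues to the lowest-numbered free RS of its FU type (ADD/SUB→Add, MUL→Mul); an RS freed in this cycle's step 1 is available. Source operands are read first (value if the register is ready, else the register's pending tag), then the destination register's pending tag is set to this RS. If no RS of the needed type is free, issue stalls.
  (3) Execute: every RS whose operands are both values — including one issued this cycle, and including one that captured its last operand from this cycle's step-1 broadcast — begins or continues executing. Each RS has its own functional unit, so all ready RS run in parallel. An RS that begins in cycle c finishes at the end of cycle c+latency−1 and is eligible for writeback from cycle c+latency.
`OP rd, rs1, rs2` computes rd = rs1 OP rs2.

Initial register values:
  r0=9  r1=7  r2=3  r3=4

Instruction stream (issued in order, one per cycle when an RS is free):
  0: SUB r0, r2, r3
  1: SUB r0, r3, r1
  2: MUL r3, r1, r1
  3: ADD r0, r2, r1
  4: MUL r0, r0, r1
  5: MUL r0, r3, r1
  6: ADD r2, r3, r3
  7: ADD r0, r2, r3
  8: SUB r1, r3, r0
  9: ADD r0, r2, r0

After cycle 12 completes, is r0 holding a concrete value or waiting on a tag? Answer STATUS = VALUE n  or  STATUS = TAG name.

  c1: issue SUB r0<-Add1  regs: r0:Add1,r1:7,r2:3,r3:4
  c2: issue SUB r0<-Add2  regs: r0:Add2,r1:7,r2:3,r3:4
  c3: CDB Add1=-1; issue MUL r3<-Mul1  regs: r0:Add2,r1:7,r2:3,r3:Mul1
  c4: CDB Add2=-3; issue ADD r0<-Add1  regs: r0:Add1,r1:7,r2:3,r3:Mul1
  c5: issue MUL r0<-Mul2  regs: r0:Mul2,r1:7,r2:3,r3:Mul1
  c6: CDB Add1=10; stall  regs: r0:Mul2,r1:7,r2:3,r3:Mul1
  c7: stall  regs: r0:Mul2,r1:7,r2:3,r3:Mul1
  c8: CDB Mul1=49; issue MUL r0<-Mul1  regs: r0:Mul1,r1:7,r2:3,r3:49
  c9: issue ADD r2<-Add1  regs: r0:Mul1,r1:7,r2:Add1,r3:49
  c10: issue ADD r0<-Add2  regs: r0:Add2,r1:7,r2:Add1,r3:49
  c11: CDB Add1=98; issue SUB r1<-Add1  regs: r0:Add2,r1:Add1,r2:98,r3:49
  c12: CDB Mul2=70; stall  regs: r0:Add2,r1:Add1,r2:98,r3:49

STATUS = TAG Add2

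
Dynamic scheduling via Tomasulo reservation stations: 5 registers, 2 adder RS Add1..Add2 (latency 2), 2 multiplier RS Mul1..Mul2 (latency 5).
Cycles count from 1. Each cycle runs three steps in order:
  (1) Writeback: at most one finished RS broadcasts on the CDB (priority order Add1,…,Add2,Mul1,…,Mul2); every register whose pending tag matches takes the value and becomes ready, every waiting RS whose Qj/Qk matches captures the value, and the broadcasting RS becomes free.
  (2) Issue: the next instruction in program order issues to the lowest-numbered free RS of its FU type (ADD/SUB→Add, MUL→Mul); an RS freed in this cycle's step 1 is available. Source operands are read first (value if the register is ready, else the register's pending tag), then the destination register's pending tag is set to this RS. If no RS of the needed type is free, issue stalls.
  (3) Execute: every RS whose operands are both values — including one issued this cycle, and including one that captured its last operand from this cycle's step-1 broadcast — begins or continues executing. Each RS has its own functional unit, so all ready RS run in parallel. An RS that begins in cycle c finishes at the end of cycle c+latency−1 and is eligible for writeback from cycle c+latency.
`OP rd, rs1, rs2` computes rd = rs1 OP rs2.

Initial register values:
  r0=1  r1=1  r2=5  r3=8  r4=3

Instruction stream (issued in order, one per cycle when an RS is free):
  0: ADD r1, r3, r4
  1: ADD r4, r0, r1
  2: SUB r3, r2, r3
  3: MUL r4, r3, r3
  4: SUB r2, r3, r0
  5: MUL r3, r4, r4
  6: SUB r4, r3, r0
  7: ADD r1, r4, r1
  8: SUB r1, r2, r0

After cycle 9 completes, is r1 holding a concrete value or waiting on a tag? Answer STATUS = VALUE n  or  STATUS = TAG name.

  c1: issue ADD r1<-Add1  regs: r0:1,r1:Add1,r2:5,r3:8,r4:3
  c2: issue ADD r4<-Add2  regs: r0:1,r1:Add1,r2:5,r3:8,r4:Add2
  c3: CDB Add1=11; issue SUB r3<-Add1  regs: r0:1,r1:11,r2:5,r3:Add1,r4:Add2
  c4: issue MUL r4<-Mul1  regs: r0:1,r1:11,r2:5,r3:Add1,r4:Mul1
  c5: CDB Add1=-3; issue SUB r2<-Add1  regs: r0:1,r1:11,r2:Add1,r3:-3,r4:Mul1
  c6: CDB Add2=12; issue MUL r3<-Mul2  regs: r0:1,r1:11,r2:Add1,r3:Mul2,r4:Mul1
  c7: CDB Add1=-4; issue SUB r4<-Add1  regs: r0:1,r1:11,r2:-4,r3:Mul2,r4:Add1
  c8: issue ADD r1<-Add2  regs: r0:1,r1:Add2,r2:-4,r3:Mul2,r4:Add1
  c9: stall  regs: r0:1,r1:Add2,r2:-4,r3:Mul2,r4:Add1

STATUS = TAG Add2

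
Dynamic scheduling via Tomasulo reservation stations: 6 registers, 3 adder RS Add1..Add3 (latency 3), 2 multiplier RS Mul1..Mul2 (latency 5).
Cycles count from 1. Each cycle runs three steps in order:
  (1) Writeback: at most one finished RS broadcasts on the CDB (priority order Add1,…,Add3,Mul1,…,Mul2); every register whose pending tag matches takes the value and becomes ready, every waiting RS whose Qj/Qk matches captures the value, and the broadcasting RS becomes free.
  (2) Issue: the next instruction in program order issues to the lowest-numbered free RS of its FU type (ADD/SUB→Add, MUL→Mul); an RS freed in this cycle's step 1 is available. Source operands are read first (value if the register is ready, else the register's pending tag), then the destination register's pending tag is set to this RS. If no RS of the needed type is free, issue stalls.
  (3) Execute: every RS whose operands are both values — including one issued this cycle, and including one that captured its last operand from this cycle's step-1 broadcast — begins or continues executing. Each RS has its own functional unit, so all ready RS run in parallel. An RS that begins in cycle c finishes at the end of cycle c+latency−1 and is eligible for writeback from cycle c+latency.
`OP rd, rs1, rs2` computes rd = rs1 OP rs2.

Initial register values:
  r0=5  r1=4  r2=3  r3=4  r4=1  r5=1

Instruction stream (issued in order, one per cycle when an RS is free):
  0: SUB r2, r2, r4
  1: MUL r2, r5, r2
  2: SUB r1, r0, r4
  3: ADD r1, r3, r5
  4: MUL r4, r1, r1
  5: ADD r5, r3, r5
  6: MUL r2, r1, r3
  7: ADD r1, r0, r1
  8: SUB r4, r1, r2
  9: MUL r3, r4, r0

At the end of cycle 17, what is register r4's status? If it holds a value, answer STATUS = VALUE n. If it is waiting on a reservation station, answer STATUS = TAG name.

cycle 1: issue SUB r2<-Add1 // r0:5,r1:4,r2:Add1,r3:4,r4:1,r5:1
cycle 2: issue MUL r2<-Mul1 // r0:5,r1:4,r2:Mul1,r3:4,r4:1,r5:1
cycle 3: issue SUB r1<-Add2 // r0:5,r1:Add2,r2:Mul1,r3:4,r4:1,r5:1
cycle 4: CDB Add1=2; issue ADD r1<-Add1 // r0:5,r1:Add1,r2:Mul1,r3:4,r4:1,r5:1
cycle 5: issue MUL r4<-Mul2 // r0:5,r1:Add1,r2:Mul1,r3:4,r4:Mul2,r5:1
cycle 6: CDB Add2=4; issue ADD r5<-Add2 // r0:5,r1:Add1,r2:Mul1,r3:4,r4:Mul2,r5:Add2
cycle 7: CDB Add1=5; stall // r0:5,r1:5,r2:Mul1,r3:4,r4:Mul2,r5:Add2
cycle 8: stall // r0:5,r1:5,r2:Mul1,r3:4,r4:Mul2,r5:Add2
cycle 9: CDB Add2=5; stall // r0:5,r1:5,r2:Mul1,r3:4,r4:Mul2,r5:5
cycle 10: CDB Mul1=2; issue MUL r2<-Mul1 // r0:5,r1:5,r2:Mul1,r3:4,r4:Mul2,r5:5
cycle 11: issue ADD r1<-Add1 // r0:5,r1:Add1,r2:Mul1,r3:4,r4:Mul2,r5:5
cycle 12: CDB Mul2=25; issue SUB r4<-Add2 // r0:5,r1:Add1,r2:Mul1,r3:4,r4:Add2,r5:5
cycle 13: issue MUL r3<-Mul2 // r0:5,r1:Add1,r2:Mul1,r3:Mul2,r4:Add2,r5:5
cycle 14: CDB Add1=10 // r0:5,r1:10,r2:Mul1,r3:Mul2,r4:Add2,r5:5
cycle 15: CDB Mul1=20 // r0:5,r1:10,r2:20,r3:Mul2,r4:Add2,r5:5
cycle 16: - // r0:5,r1:10,r2:20,r3:Mul2,r4:Add2,r5:5
cycle 17: - // r0:5,r1:10,r2:20,r3:Mul2,r4:Add2,r5:5

STATUS = TAG Add2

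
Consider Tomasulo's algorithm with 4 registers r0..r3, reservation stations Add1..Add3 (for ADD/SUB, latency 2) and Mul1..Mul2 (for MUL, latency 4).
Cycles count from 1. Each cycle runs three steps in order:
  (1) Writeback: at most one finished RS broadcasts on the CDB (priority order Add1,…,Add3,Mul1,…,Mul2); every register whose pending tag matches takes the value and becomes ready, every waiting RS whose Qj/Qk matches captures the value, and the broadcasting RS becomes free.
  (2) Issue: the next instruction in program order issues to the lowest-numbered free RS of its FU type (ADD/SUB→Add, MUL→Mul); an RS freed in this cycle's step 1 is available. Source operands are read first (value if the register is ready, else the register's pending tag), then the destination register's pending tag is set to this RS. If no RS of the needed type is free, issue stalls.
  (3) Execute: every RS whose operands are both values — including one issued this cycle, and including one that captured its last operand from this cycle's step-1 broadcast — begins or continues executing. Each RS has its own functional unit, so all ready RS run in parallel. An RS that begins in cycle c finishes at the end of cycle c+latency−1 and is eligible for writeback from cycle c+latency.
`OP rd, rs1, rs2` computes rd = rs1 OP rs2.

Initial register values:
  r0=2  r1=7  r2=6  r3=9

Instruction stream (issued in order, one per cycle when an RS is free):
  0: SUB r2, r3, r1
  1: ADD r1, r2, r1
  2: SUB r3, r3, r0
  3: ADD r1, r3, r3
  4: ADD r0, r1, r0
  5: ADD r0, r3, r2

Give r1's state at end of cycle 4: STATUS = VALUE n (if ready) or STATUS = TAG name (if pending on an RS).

STATUS = TAG Add3

c1: issue SUB r2<-Add1 | r0:2,r1:7,r2:Add1,r3:9
c2: issue ADD r1<-Add2 | r0:2,r1:Add2,r2:Add1,r3:9
c3: CDB Add1=2; issue SUB r3<-Add1 | r0:2,r1:Add2,r2:2,r3:Add1
c4: issue ADD r1<-Add3 | r0:2,r1:Add3,r2:2,r3:Add1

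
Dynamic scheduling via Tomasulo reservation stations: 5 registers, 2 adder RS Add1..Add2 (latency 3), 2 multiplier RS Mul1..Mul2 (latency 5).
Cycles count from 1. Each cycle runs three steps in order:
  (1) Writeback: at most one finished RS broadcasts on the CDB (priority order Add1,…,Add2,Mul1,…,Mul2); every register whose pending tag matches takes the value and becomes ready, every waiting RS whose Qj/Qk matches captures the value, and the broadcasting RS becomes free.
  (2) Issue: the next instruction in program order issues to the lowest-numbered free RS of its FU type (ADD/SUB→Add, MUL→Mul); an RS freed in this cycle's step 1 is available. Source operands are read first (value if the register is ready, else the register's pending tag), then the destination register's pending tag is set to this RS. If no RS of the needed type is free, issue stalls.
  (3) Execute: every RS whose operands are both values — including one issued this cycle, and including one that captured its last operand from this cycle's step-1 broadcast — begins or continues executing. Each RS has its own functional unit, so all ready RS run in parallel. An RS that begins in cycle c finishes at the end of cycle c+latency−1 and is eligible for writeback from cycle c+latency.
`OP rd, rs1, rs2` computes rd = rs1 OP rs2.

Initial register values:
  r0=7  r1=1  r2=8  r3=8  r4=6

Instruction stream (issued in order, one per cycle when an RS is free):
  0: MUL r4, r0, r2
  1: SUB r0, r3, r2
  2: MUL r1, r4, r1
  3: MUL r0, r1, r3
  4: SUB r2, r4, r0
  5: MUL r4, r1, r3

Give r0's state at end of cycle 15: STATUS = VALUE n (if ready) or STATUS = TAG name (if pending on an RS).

cycle 1: issue MUL r4<-Mul1 // r0:7,r1:1,r2:8,r3:8,r4:Mul1
cycle 2: issue SUB r0<-Add1 // r0:Add1,r1:1,r2:8,r3:8,r4:Mul1
cycle 3: issue MUL r1<-Mul2 // r0:Add1,r1:Mul2,r2:8,r3:8,r4:Mul1
cycle 4: stall // r0:Add1,r1:Mul2,r2:8,r3:8,r4:Mul1
cycle 5: CDB Add1=0; stall // r0:0,r1:Mul2,r2:8,r3:8,r4:Mul1
cycle 6: CDB Mul1=56; issue MUL r0<-Mul1 // r0:Mul1,r1:Mul2,r2:8,r3:8,r4:56
cycle 7: issue SUB r2<-Add1 // r0:Mul1,r1:Mul2,r2:Add1,r3:8,r4:56
cycle 8: stall // r0:Mul1,r1:Mul2,r2:Add1,r3:8,r4:56
cycle 9: stall // r0:Mul1,r1:Mul2,r2:Add1,r3:8,r4:56
cycle 10: stall // r0:Mul1,r1:Mul2,r2:Add1,r3:8,r4:56
cycle 11: CDB Mul2=56; issue MUL r4<-Mul2 // r0:Mul1,r1:56,r2:Add1,r3:8,r4:Mul2
cycle 12: - // r0:Mul1,r1:56,r2:Add1,r3:8,r4:Mul2
cycle 13: - // r0:Mul1,r1:56,r2:Add1,r3:8,r4:Mul2
cycle 14: - // r0:Mul1,r1:56,r2:Add1,r3:8,r4:Mul2
cycle 15: - // r0:Mul1,r1:56,r2:Add1,r3:8,r4:Mul2

STATUS = TAG Mul1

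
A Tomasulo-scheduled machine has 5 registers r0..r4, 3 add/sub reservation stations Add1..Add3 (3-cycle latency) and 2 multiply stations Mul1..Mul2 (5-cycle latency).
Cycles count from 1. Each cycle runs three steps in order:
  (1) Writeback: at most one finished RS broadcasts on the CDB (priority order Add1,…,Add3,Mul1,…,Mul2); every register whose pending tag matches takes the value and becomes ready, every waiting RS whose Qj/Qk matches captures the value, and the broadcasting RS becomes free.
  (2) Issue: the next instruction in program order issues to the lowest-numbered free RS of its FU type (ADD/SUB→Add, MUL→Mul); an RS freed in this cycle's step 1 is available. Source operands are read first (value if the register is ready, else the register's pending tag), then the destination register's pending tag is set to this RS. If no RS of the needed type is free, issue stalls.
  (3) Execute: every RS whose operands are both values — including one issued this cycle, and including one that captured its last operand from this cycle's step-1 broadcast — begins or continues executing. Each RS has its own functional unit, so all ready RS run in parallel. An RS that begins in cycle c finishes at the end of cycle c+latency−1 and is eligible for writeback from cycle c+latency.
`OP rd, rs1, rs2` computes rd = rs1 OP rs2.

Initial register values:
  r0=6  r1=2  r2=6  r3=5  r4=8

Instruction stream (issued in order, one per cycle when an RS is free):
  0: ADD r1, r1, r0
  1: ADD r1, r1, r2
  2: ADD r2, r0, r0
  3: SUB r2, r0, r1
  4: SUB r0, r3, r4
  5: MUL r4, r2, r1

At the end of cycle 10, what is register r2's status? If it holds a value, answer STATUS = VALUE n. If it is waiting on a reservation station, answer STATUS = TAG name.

c1: issue ADD r1<-Add1 | r0:6,r1:Add1,r2:6,r3:5,r4:8
c2: issue ADD r1<-Add2 | r0:6,r1:Add2,r2:6,r3:5,r4:8
c3: issue ADD r2<-Add3 | r0:6,r1:Add2,r2:Add3,r3:5,r4:8
c4: CDB Add1=8; issue SUB r2<-Add1 | r0:6,r1:Add2,r2:Add1,r3:5,r4:8
c5: stall | r0:6,r1:Add2,r2:Add1,r3:5,r4:8
c6: CDB Add3=12; issue SUB r0<-Add3 | r0:Add3,r1:Add2,r2:Add1,r3:5,r4:8
c7: CDB Add2=14; issue MUL r4<-Mul1 | r0:Add3,r1:14,r2:Add1,r3:5,r4:Mul1
c8: - | r0:Add3,r1:14,r2:Add1,r3:5,r4:Mul1
c9: CDB Add3=-3 | r0:-3,r1:14,r2:Add1,r3:5,r4:Mul1
c10: CDB Add1=-8 | r0:-3,r1:14,r2:-8,r3:5,r4:Mul1

STATUS = VALUE -8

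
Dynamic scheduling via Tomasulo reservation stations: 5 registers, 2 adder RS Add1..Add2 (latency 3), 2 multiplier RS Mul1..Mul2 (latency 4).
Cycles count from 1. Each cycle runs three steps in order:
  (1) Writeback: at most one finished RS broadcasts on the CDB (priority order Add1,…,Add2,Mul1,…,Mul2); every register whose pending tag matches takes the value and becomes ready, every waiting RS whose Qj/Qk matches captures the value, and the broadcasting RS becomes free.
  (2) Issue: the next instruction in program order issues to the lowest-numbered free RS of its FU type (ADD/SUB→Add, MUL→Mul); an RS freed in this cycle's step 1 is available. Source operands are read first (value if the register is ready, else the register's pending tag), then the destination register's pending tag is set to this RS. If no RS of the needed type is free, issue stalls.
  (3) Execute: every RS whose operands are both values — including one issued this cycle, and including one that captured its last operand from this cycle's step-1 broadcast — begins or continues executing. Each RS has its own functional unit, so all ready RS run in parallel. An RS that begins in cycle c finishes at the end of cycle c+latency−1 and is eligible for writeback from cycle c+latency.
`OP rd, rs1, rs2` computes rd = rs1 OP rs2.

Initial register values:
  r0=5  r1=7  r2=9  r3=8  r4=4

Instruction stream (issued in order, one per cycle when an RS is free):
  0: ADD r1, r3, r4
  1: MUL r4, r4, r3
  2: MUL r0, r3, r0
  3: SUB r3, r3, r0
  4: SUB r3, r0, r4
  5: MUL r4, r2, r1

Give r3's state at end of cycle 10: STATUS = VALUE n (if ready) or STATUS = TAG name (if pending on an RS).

STATUS = TAG Add2

  c1: issue ADD r1<-Add1  regs: r0:5,r1:Add1,r2:9,r3:8,r4:4
  c2: issue MUL r4<-Mul1  regs: r0:5,r1:Add1,r2:9,r3:8,r4:Mul1
  c3: issue MUL r0<-Mul2  regs: r0:Mul2,r1:Add1,r2:9,r3:8,r4:Mul1
  c4: CDB Add1=12; issue SUB r3<-Add1  regs: r0:Mul2,r1:12,r2:9,r3:Add1,r4:Mul1
  c5: issue SUB r3<-Add2  regs: r0:Mul2,r1:12,r2:9,r3:Add2,r4:Mul1
  c6: CDB Mul1=32; issue MUL r4<-Mul1  regs: r0:Mul2,r1:12,r2:9,r3:Add2,r4:Mul1
  c7: CDB Mul2=40  regs: r0:40,r1:12,r2:9,r3:Add2,r4:Mul1
  c8: -  regs: r0:40,r1:12,r2:9,r3:Add2,r4:Mul1
  c9: -  regs: r0:40,r1:12,r2:9,r3:Add2,r4:Mul1
  c10: CDB Add1=-32  regs: r0:40,r1:12,r2:9,r3:Add2,r4:Mul1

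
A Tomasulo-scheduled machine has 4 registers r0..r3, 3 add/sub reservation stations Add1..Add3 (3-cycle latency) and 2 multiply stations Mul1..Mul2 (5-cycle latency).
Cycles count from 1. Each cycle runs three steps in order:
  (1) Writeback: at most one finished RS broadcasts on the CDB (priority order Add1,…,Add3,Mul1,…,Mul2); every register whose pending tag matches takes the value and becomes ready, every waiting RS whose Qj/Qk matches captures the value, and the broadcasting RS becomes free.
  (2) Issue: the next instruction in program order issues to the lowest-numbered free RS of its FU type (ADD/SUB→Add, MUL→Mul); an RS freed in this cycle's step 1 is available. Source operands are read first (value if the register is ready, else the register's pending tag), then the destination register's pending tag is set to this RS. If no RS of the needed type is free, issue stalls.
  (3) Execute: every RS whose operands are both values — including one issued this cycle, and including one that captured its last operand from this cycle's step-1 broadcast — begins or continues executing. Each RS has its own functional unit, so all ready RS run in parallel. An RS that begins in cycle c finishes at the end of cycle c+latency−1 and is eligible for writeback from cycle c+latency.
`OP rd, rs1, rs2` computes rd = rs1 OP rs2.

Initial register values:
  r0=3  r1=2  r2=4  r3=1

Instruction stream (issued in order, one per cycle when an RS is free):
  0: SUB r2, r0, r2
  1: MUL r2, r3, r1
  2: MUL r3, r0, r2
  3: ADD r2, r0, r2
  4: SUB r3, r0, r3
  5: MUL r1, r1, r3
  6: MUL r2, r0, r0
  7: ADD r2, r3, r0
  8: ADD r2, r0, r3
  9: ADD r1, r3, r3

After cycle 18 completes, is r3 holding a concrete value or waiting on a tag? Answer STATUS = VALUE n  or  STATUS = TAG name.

STATUS = VALUE -3

cycle 1: issue SUB r2<-Add1 // r0:3,r1:2,r2:Add1,r3:1
cycle 2: issue MUL r2<-Mul1 // r0:3,r1:2,r2:Mul1,r3:1
cycle 3: issue MUL r3<-Mul2 // r0:3,r1:2,r2:Mul1,r3:Mul2
cycle 4: CDB Add1=-1; issue ADD r2<-Add1 // r0:3,r1:2,r2:Add1,r3:Mul2
cycle 5: issue SUB r3<-Add2 // r0:3,r1:2,r2:Add1,r3:Add2
cycle 6: stall // r0:3,r1:2,r2:Add1,r3:Add2
cycle 7: CDB Mul1=2; issue MUL r1<-Mul1 // r0:3,r1:Mul1,r2:Add1,r3:Add2
cycle 8: stall // r0:3,r1:Mul1,r2:Add1,r3:Add2
cycle 9: stall // r0:3,r1:Mul1,r2:Add1,r3:Add2
cycle 10: CDB Add1=5; stall // r0:3,r1:Mul1,r2:5,r3:Add2
cycle 11: stall // r0:3,r1:Mul1,r2:5,r3:Add2
cycle 12: CDB Mul2=6; issue MUL r2<-Mul2 // r0:3,r1:Mul1,r2:Mul2,r3:Add2
cycle 13: issue ADD r2<-Add1 // r0:3,r1:Mul1,r2:Add1,r3:Add2
cycle 14: issue ADD r2<-Add3 // r0:3,r1:Mul1,r2:Add3,r3:Add2
cycle 15: CDB Add2=-3; issue ADD r1<-Add2 // r0:3,r1:Add2,r2:Add3,r3:-3
cycle 16: - // r0:3,r1:Add2,r2:Add3,r3:-3
cycle 17: CDB Mul2=9 // r0:3,r1:Add2,r2:Add3,r3:-3
cycle 18: CDB Add1=0 // r0:3,r1:Add2,r2:Add3,r3:-3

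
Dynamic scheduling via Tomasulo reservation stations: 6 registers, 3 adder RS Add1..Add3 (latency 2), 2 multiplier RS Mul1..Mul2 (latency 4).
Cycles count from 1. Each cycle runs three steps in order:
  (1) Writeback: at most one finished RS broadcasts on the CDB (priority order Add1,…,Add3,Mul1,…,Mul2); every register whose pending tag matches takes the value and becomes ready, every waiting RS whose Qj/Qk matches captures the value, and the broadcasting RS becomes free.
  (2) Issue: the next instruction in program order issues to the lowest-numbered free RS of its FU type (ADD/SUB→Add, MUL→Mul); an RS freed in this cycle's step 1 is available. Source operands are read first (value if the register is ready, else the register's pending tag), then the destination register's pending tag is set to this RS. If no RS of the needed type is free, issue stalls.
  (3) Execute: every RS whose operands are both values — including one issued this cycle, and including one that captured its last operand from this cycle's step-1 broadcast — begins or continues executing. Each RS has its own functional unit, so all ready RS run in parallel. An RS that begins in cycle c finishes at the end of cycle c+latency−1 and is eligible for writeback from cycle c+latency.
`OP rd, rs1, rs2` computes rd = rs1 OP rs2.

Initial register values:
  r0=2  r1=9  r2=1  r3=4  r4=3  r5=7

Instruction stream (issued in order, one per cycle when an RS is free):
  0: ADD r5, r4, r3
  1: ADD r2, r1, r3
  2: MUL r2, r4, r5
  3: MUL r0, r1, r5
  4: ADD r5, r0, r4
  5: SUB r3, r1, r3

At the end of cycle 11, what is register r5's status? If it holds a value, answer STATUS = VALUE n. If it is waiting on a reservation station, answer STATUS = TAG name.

STATUS = VALUE 66

  c1: issue ADD r5<-Add1  regs: r0:2,r1:9,r2:1,r3:4,r4:3,r5:Add1
  c2: issue ADD r2<-Add2  regs: r0:2,r1:9,r2:Add2,r3:4,r4:3,r5:Add1
  c3: CDB Add1=7; issue MUL r2<-Mul1  regs: r0:2,r1:9,r2:Mul1,r3:4,r4:3,r5:7
  c4: CDB Add2=13; issue MUL r0<-Mul2  regs: r0:Mul2,r1:9,r2:Mul1,r3:4,r4:3,r5:7
  c5: issue ADD r5<-Add1  regs: r0:Mul2,r1:9,r2:Mul1,r3:4,r4:3,r5:Add1
  c6: issue SUB r3<-Add2  regs: r0:Mul2,r1:9,r2:Mul1,r3:Add2,r4:3,r5:Add1
  c7: CDB Mul1=21  regs: r0:Mul2,r1:9,r2:21,r3:Add2,r4:3,r5:Add1
  c8: CDB Add2=5  regs: r0:Mul2,r1:9,r2:21,r3:5,r4:3,r5:Add1
  c9: CDB Mul2=63  regs: r0:63,r1:9,r2:21,r3:5,r4:3,r5:Add1
  c10: -  regs: r0:63,r1:9,r2:21,r3:5,r4:3,r5:Add1
  c11: CDB Add1=66  regs: r0:63,r1:9,r2:21,r3:5,r4:3,r5:66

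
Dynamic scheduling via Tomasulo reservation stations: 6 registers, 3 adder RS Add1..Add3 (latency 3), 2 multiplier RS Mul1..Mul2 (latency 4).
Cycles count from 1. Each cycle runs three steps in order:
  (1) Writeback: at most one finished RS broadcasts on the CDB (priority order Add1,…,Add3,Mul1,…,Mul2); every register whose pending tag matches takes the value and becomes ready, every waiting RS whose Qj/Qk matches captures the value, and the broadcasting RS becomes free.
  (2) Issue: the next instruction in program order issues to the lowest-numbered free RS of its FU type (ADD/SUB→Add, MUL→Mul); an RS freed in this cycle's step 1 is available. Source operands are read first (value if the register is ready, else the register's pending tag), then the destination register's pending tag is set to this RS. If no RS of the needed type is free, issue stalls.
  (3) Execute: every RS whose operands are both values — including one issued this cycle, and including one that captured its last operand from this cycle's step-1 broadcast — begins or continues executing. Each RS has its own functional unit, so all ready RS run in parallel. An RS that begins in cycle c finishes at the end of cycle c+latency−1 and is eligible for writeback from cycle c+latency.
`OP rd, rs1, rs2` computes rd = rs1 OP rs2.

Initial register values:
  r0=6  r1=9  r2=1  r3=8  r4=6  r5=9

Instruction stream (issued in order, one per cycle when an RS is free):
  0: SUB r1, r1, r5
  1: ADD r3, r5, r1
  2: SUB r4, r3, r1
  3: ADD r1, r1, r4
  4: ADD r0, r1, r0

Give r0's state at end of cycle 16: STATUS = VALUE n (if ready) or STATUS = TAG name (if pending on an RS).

STATUS = VALUE 15

cycle 1: issue SUB r1<-Add1 // r0:6,r1:Add1,r2:1,r3:8,r4:6,r5:9
cycle 2: issue ADD r3<-Add2 // r0:6,r1:Add1,r2:1,r3:Add2,r4:6,r5:9
cycle 3: issue SUB r4<-Add3 // r0:6,r1:Add1,r2:1,r3:Add2,r4:Add3,r5:9
cycle 4: CDB Add1=0; issue ADD r1<-Add1 // r0:6,r1:Add1,r2:1,r3:Add2,r4:Add3,r5:9
cycle 5: stall // r0:6,r1:Add1,r2:1,r3:Add2,r4:Add3,r5:9
cycle 6: stall // r0:6,r1:Add1,r2:1,r3:Add2,r4:Add3,r5:9
cycle 7: CDB Add2=9; issue ADD r0<-Add2 // r0:Add2,r1:Add1,r2:1,r3:9,r4:Add3,r5:9
cycle 8: - // r0:Add2,r1:Add1,r2:1,r3:9,r4:Add3,r5:9
cycle 9: - // r0:Add2,r1:Add1,r2:1,r3:9,r4:Add3,r5:9
cycle 10: CDB Add3=9 // r0:Add2,r1:Add1,r2:1,r3:9,r4:9,r5:9
cycle 11: - // r0:Add2,r1:Add1,r2:1,r3:9,r4:9,r5:9
cycle 12: - // r0:Add2,r1:Add1,r2:1,r3:9,r4:9,r5:9
cycle 13: CDB Add1=9 // r0:Add2,r1:9,r2:1,r3:9,r4:9,r5:9
cycle 14: - // r0:Add2,r1:9,r2:1,r3:9,r4:9,r5:9
cycle 15: - // r0:Add2,r1:9,r2:1,r3:9,r4:9,r5:9
cycle 16: CDB Add2=15 // r0:15,r1:9,r2:1,r3:9,r4:9,r5:9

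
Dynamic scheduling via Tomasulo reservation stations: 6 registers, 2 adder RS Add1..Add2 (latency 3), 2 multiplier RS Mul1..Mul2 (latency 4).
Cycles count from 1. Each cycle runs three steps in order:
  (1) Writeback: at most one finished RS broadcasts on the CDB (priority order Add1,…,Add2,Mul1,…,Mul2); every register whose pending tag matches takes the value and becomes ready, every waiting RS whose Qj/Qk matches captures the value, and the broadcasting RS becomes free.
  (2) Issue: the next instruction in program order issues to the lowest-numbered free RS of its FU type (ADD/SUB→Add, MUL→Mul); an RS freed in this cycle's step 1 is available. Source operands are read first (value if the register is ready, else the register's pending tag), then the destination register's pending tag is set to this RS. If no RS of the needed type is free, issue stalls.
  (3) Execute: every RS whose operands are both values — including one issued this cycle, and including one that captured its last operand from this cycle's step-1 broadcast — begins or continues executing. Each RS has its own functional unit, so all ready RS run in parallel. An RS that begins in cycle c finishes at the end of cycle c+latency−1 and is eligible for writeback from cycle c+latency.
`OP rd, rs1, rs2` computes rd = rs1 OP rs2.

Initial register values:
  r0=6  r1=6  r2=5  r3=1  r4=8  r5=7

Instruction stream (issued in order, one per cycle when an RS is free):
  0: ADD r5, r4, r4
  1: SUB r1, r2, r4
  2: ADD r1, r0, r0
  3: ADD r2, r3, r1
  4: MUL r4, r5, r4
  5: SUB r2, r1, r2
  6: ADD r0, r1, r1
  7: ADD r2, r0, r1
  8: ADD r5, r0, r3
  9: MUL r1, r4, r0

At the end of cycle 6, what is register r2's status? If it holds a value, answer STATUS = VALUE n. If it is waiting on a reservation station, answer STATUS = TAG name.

  c1: issue ADD r5<-Add1  regs: r0:6,r1:6,r2:5,r3:1,r4:8,r5:Add1
  c2: issue SUB r1<-Add2  regs: r0:6,r1:Add2,r2:5,r3:1,r4:8,r5:Add1
  c3: stall  regs: r0:6,r1:Add2,r2:5,r3:1,r4:8,r5:Add1
  c4: CDB Add1=16; issue ADD r1<-Add1  regs: r0:6,r1:Add1,r2:5,r3:1,r4:8,r5:16
  c5: CDB Add2=-3; issue ADD r2<-Add2  regs: r0:6,r1:Add1,r2:Add2,r3:1,r4:8,r5:16
  c6: issue MUL r4<-Mul1  regs: r0:6,r1:Add1,r2:Add2,r3:1,r4:Mul1,r5:16

STATUS = TAG Add2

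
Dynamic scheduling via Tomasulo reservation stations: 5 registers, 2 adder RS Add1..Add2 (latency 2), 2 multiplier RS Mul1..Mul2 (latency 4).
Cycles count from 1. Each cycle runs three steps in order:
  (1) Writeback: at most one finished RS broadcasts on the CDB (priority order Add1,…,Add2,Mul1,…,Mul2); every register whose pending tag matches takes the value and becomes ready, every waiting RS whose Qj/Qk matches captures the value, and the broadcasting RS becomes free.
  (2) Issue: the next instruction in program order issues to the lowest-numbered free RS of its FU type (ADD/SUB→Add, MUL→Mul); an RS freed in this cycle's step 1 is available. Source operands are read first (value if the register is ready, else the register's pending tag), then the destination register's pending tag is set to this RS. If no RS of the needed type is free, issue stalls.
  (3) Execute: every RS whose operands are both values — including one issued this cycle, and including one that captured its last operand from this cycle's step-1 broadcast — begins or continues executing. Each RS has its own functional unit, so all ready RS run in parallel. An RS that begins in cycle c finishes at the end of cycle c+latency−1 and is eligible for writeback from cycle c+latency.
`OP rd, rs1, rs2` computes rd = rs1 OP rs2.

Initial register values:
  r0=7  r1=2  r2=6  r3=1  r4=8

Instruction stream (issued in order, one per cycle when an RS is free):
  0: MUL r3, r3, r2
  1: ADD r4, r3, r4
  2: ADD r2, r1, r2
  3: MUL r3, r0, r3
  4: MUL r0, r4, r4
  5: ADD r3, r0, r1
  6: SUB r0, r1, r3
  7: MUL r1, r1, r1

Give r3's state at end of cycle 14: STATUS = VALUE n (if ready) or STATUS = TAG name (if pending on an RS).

cycle 1: issue MUL r3<-Mul1 // r0:7,r1:2,r2:6,r3:Mul1,r4:8
cycle 2: issue ADD r4<-Add1 // r0:7,r1:2,r2:6,r3:Mul1,r4:Add1
cycle 3: issue ADD r2<-Add2 // r0:7,r1:2,r2:Add2,r3:Mul1,r4:Add1
cycle 4: issue MUL r3<-Mul2 // r0:7,r1:2,r2:Add2,r3:Mul2,r4:Add1
cycle 5: CDB Add2=8; stall // r0:7,r1:2,r2:8,r3:Mul2,r4:Add1
cycle 6: CDB Mul1=6; issue MUL r0<-Mul1 // r0:Mul1,r1:2,r2:8,r3:Mul2,r4:Add1
cycle 7: issue ADD r3<-Add2 // r0:Mul1,r1:2,r2:8,r3:Add2,r4:Add1
cycle 8: CDB Add1=14; issue SUB r0<-Add1 // r0:Add1,r1:2,r2:8,r3:Add2,r4:14
cycle 9: stall // r0:Add1,r1:2,r2:8,r3:Add2,r4:14
cycle 10: CDB Mul2=42; issue MUL r1<-Mul2 // r0:Add1,r1:Mul2,r2:8,r3:Add2,r4:14
cycle 11: - // r0:Add1,r1:Mul2,r2:8,r3:Add2,r4:14
cycle 12: CDB Mul1=196 // r0:Add1,r1:Mul2,r2:8,r3:Add2,r4:14
cycle 13: - // r0:Add1,r1:Mul2,r2:8,r3:Add2,r4:14
cycle 14: CDB Add2=198 // r0:Add1,r1:Mul2,r2:8,r3:198,r4:14

STATUS = VALUE 198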